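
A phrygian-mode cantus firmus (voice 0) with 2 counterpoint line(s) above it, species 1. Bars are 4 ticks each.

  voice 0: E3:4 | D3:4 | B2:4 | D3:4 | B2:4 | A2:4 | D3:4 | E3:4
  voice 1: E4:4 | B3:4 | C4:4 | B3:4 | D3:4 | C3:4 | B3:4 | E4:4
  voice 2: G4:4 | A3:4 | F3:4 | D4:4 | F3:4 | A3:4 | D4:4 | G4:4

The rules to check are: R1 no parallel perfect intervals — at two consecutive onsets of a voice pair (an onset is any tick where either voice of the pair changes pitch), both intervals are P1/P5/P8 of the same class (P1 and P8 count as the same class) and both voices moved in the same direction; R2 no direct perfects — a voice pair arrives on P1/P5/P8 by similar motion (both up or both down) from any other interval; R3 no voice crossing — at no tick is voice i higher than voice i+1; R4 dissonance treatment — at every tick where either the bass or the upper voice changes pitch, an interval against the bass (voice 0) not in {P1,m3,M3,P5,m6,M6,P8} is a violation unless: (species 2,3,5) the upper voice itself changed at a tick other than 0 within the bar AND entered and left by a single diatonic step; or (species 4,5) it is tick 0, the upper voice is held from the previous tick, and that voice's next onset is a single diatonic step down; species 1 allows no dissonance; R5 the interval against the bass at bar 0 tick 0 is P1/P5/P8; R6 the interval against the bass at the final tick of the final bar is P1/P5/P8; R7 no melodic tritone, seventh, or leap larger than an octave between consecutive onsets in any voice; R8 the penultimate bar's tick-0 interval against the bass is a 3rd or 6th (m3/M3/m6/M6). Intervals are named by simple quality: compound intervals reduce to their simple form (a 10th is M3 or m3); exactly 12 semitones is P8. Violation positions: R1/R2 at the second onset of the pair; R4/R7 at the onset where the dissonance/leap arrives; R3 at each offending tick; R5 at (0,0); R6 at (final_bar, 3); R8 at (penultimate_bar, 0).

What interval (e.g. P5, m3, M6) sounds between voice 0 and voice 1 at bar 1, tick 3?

voice 0=D3 voice 1=B3 -> M6

M6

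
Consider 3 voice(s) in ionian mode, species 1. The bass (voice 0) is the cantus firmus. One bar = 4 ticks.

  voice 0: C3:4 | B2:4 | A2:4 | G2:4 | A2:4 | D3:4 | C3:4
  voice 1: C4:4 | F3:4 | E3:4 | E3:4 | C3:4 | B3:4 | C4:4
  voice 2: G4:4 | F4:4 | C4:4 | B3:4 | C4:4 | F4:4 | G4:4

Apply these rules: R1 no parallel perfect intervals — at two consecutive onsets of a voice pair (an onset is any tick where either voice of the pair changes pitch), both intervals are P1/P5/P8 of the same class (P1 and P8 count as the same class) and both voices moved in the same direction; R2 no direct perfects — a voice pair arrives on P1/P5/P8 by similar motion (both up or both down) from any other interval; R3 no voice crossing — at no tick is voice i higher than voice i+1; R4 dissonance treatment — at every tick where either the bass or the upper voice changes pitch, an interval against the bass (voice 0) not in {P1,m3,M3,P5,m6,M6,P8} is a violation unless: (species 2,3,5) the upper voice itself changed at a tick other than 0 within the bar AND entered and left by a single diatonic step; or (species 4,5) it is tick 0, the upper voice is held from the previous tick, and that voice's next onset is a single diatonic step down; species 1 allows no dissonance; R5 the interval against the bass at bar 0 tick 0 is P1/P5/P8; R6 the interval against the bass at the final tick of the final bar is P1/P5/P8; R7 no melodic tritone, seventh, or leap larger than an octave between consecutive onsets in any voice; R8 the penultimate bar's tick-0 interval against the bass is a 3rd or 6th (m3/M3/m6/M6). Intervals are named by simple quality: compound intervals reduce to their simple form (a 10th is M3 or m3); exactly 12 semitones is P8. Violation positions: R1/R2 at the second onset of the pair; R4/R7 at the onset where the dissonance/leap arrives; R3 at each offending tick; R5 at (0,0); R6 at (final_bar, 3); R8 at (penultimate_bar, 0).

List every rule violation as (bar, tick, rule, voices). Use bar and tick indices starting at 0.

bar 0: v0=C3 v1=C4 v2=G4 downbeat P5
bar 1: v0=B2 v1=F3 v2=F4 downbeat TT
bar 2: v0=A2 v1=E3 v2=C4 downbeat m3
bar 3: v0=G2 v1=E3 v2=B3 downbeat M3
bar 4: v0=A2 v1=C3 v2=C4 downbeat m3
bar 5: v0=D3 v1=B3 v2=F4 downbeat m3
bar 6: v0=C3 v1=C4 v2=G4 downbeat P5
  -> R2 @ bar 1 tick 0 v(1, 2): C4/G4 P5 -> F3/F4 P8 similar
  -> R4 @ bar 1 tick 0 v(0, 1): B2/F3 TT untreated
  -> R4 @ bar 1 tick 0 v(0, 2): B2/F4 TT untreated
  -> R2 @ bar 2 tick 0 v(0, 1): B2/F3 TT -> A2/E3 P5 similar
  -> R7 @ bar 5 tick 0 v(1,): C3->B3 leap 11st
  -> R2 @ bar 6 tick 0 v(1, 2): B3/F4 TT -> C4/G4 P5 similar

(1, 0, R2, (1, 2))
(1, 0, R4, (0, 1))
(1, 0, R4, (0, 2))
(2, 0, R2, (0, 1))
(5, 0, R7, (1,))
(6, 0, R2, (1, 2))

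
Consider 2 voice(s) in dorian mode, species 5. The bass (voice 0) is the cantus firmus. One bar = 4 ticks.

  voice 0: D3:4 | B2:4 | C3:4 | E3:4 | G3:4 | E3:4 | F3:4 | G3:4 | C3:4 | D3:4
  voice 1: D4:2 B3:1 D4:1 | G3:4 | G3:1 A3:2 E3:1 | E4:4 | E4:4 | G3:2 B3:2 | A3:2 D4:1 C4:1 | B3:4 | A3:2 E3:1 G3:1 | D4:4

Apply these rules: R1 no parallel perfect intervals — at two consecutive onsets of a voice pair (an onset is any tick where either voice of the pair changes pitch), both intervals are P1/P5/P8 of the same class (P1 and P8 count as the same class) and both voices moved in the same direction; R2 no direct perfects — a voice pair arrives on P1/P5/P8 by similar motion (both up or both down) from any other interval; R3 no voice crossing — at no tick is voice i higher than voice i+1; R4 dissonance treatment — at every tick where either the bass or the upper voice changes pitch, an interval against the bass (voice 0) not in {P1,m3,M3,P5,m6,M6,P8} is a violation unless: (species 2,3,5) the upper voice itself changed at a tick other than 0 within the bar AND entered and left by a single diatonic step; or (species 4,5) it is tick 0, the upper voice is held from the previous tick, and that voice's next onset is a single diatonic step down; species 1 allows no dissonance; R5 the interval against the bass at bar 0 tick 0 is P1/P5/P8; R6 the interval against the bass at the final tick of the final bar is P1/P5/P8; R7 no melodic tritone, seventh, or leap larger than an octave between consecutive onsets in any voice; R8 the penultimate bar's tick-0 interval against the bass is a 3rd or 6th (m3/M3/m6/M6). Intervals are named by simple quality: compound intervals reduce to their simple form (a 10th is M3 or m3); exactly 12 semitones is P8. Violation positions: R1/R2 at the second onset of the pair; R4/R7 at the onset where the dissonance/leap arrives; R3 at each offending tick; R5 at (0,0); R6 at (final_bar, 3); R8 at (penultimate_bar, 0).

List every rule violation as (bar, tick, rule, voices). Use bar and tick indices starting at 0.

bar 0: v0=D3 v1=D4 downbeat P8
bar 1: v0=B2 v1=G3 downbeat m6
bar 2: v0=C3 v1=G3 downbeat P5
bar 3: v0=E3 v1=E4 downbeat P8
bar 4: v0=G3 v1=E4 downbeat M6
bar 5: v0=E3 v1=G3 downbeat m3
bar 6: v0=F3 v1=A3 downbeat M3
bar 7: v0=G3 v1=B3 downbeat M3
bar 8: v0=C3 v1=A3 downbeat M6
bar 9: v0=D3 v1=D4 downbeat P8
  -> R2 @ bar 3 tick 0 v(0, 1): C3/E3 M3 -> E3/E4 P8 similar
  -> R2 @ bar 9 tick 0 v(0, 1): C3/G3 P5 -> D3/D4 P8 similar

(3, 0, R2, (0, 1))
(9, 0, R2, (0, 1))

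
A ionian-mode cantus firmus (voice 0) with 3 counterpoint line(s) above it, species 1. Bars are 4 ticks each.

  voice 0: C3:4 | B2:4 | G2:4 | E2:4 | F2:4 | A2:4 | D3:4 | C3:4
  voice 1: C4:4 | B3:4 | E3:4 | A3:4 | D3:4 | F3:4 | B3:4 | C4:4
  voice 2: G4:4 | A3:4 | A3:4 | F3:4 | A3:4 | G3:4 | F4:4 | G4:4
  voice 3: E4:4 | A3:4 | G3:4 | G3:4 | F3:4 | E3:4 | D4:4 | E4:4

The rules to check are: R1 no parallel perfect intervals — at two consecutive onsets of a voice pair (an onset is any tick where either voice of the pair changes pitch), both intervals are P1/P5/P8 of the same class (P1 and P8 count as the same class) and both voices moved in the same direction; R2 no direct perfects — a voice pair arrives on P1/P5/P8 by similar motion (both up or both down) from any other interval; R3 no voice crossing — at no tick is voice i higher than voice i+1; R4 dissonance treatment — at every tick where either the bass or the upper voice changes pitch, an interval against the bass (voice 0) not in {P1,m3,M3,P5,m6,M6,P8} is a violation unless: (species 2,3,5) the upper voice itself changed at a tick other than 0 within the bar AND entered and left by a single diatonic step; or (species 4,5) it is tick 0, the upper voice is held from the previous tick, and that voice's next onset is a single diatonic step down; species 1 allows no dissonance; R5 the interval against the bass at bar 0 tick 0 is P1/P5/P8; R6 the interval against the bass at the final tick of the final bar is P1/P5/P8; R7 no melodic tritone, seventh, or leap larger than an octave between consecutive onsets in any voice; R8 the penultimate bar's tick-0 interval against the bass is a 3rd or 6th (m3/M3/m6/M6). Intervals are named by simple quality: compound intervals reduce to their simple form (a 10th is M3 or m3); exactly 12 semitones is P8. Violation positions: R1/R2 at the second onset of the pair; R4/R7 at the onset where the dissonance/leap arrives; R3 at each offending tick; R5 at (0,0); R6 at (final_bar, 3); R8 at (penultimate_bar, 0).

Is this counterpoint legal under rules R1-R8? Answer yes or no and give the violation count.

bar 0: v0=C3 v1=C4 v2=G4 v3=E4 (M3)
bar 1: v0=B2 v1=B3 v2=A3 v3=A3 (m7)
bar 2: v0=G2 v1=E3 v2=A3 v3=G3 (P8)
bar 3: v0=E2 v1=A3 v2=F3 v3=G3 (m3)
bar 4: v0=F2 v1=D3 v2=A3 v3=F3 (P8)
bar 5: v0=A2 v1=F3 v2=G3 v3=E3 (P5)
bar 6: v0=D3 v1=B3 v2=F4 v3=D4 (P8)
bar 7: v0=C3 v1=C4 v2=G4 v3=E4 (M3)
  R3 @ bar0.0: G4 above E4
  R5 @ bar0.0: opens on M3
  R3 @ bar0.1: G4 above E4
  R3 @ bar0.2: G4 above E4
  R3 @ bar0.3: G4 above E4
  R1 @ bar1.0: C3/C4 P8 -> B2/B3 P8 similar
  R2 @ bar1.0: G4/E4 m3 -> A3/A3 P1 similar
  R3 @ bar1.0: B3 above A3
  R4 @ bar1.0: B2/A3 m7 untreated
  R4 @ bar1.0: B2/A3 m7 untreated
  R7 @ bar1.0: G4->A3 leap 10st
  R3 @ bar1.1: B3 above A3
  R3 @ bar1.2: B3 above A3
  R3 @ bar1.3: B3 above A3
  R2 @ bar2.0: B2/A3 m7 -> G2/G3 P8 similar
  R3 @ bar2.0: A3 above G3
  R4 @ bar2.0: G2/A3 M2 untreated
  R3 @ bar2.1: A3 above G3
  R3 @ bar2.2: A3 above G3
  R3 @ bar2.3: A3 above G3
  R3 @ bar3.0: A3 above F3
  R4 @ bar3.0: E2/A3 P4 untreated
  R4 @ bar3.0: E2/F3 m2 untreated
  R3 @ bar3.1: A3 above F3
  R3 @ bar3.2: A3 above F3
  R3 @ bar3.3: A3 above F3
  R3 @ bar4.0: A3 above F3
  R3 @ bar4.1: A3 above F3
  R3 @ bar4.2: A3 above F3
  R3 @ bar4.3: A3 above F3
  R3 @ bar5.0: G3 above E3
  R4 @ bar5.0: A2/G3 m7 untreated
  R3 @ bar5.1: G3 above E3
  R3 @ bar5.2: G3 above E3
  R3 @ bar5.3: G3 above E3
  R2 @ bar6.0: A2/E3 P5 -> D3/D4 P8 similar
  R3 @ bar6.0: F4 above D4
  R7 @ bar6.0: F3->B3 leap 6st
  R7 @ bar6.0: G3->F4 leap 10st
  R7 @ bar6.0: E3->D4 leap 10st
  R8 @ bar6.0: penult P8 not 3rd/6th
  R3 @ bar6.1: F4 above D4
  R3 @ bar6.2: F4 above D4
  R3 @ bar6.3: F4 above D4
  R2 @ bar7.0: B3/F4 TT -> C4/G4 P5 similar
  R3 @ bar7.0: G4 above E4
  R3 @ bar7.1: G4 above E4
  R3 @ bar7.2: G4 above E4
  R3 @ bar7.3: G4 above E4
  R6 @ bar7.3: closes on M3

No (50 violations)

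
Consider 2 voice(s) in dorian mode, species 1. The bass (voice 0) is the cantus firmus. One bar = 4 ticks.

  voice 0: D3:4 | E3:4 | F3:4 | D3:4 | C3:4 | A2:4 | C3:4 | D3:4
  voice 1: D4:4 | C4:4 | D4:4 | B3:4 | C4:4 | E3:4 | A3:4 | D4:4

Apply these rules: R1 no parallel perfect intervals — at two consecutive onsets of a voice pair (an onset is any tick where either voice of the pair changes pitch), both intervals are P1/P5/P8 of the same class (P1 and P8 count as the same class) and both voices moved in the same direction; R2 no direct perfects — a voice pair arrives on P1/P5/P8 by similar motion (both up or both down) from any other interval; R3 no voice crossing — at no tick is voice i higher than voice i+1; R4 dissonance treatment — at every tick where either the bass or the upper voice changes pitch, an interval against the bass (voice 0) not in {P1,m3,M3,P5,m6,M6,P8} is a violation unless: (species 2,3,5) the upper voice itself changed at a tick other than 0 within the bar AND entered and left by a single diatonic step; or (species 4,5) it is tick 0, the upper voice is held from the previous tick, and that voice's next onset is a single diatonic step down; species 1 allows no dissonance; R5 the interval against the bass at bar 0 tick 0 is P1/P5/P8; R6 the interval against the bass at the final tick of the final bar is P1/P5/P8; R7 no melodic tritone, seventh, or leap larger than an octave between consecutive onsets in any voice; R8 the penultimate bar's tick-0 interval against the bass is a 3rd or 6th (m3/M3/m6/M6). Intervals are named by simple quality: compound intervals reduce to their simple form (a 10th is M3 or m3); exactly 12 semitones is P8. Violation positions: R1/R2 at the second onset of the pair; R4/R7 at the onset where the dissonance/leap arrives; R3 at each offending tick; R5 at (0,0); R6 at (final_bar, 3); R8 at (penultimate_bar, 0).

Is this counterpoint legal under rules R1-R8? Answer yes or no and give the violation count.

bar 0: v0=D3 v1=D4 (P8)
bar 1: v0=E3 v1=C4 (m6)
bar 2: v0=F3 v1=D4 (M6)
bar 3: v0=D3 v1=B3 (M6)
bar 4: v0=C3 v1=C4 (P8)
bar 5: v0=A2 v1=E3 (P5)
bar 6: v0=C3 v1=A3 (M6)
bar 7: v0=D3 v1=D4 (P8)
  R2 @ bar5.0: C3/C4 P8 -> A2/E3 P5 similar
  R2 @ bar7.0: C3/A3 M6 -> D3/D4 P8 similar

No (2 violations)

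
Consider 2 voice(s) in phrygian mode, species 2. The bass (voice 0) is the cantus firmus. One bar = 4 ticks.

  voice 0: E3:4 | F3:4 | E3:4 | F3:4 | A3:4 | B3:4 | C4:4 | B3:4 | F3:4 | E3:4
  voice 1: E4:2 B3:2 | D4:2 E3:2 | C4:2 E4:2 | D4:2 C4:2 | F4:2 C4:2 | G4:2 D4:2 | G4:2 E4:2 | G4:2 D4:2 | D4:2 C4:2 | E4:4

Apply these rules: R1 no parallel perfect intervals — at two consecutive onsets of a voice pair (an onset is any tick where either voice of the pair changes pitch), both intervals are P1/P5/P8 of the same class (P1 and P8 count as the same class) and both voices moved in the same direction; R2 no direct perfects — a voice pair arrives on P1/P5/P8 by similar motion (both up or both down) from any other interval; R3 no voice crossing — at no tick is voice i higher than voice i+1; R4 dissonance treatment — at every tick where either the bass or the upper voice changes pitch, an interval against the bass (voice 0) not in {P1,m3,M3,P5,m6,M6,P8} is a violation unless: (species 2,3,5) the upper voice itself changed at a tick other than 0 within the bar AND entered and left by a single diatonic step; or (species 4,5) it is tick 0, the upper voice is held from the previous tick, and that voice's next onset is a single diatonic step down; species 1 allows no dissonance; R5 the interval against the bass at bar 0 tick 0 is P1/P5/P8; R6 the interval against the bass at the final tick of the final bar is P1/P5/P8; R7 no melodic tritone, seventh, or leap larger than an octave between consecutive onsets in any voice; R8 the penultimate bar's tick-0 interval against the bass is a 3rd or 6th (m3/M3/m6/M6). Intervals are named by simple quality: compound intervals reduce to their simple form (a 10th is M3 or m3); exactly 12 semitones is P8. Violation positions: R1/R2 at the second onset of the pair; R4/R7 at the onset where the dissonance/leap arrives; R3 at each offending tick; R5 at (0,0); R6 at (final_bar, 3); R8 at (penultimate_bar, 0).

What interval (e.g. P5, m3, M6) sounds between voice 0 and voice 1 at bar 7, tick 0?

voice 0=B3 voice 1=G4 -> m6

m6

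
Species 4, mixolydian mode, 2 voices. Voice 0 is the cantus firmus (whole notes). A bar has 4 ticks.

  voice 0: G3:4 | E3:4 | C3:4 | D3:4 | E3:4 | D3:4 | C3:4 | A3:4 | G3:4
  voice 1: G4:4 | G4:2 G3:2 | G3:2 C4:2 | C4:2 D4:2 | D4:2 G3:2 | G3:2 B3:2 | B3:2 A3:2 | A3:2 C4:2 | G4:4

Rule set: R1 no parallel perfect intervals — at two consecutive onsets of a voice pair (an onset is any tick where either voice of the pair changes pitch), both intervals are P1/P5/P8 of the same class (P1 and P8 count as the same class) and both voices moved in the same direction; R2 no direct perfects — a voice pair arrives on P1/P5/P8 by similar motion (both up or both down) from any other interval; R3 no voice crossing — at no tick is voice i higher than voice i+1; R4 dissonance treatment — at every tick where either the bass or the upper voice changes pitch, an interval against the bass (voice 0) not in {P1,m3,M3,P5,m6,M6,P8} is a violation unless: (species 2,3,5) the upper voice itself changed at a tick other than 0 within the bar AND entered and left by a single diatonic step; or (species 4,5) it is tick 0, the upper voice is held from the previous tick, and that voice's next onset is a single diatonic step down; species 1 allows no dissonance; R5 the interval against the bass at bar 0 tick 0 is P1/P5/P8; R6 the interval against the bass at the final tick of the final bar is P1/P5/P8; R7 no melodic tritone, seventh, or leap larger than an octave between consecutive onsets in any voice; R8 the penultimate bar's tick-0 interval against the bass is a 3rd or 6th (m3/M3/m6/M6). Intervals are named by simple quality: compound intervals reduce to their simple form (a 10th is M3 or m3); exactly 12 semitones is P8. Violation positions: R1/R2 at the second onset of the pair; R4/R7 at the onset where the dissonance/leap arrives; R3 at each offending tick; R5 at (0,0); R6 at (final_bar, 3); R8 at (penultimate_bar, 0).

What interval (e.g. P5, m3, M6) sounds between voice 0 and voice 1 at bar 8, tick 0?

voice 0=G3 voice 1=G4 -> P8

P8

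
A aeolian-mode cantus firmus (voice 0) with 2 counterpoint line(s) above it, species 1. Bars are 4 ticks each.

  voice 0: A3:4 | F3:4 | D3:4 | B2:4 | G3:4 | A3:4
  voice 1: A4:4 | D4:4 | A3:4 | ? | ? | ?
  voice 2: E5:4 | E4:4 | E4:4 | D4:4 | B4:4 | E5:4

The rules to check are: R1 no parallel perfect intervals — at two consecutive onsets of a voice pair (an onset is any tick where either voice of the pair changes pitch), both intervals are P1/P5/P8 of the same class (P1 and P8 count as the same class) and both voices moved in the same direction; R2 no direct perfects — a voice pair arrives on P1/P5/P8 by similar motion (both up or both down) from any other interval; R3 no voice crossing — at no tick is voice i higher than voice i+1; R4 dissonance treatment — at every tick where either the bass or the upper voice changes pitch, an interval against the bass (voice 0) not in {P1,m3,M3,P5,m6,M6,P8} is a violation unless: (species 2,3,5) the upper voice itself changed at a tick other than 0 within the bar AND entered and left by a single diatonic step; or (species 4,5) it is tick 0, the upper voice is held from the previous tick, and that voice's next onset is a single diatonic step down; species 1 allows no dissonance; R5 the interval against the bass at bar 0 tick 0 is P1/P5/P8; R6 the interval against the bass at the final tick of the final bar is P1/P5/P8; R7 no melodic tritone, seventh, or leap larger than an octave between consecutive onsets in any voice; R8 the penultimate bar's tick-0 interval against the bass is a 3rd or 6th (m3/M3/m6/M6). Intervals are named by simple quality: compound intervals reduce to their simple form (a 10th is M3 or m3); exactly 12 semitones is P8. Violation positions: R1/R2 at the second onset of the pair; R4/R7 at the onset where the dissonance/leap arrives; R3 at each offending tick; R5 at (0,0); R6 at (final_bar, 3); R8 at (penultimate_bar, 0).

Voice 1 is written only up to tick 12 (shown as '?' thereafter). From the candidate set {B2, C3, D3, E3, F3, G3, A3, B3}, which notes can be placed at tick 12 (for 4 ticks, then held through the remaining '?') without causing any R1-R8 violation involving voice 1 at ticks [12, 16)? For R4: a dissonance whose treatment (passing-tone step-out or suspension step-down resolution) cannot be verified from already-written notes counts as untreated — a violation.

B2: violates R2,R7
C3: violates R4
D3: violates R2
E3: violates R4
F3: violates R4
G3: violates R1
A3: violates R4
B3: legal

{B3}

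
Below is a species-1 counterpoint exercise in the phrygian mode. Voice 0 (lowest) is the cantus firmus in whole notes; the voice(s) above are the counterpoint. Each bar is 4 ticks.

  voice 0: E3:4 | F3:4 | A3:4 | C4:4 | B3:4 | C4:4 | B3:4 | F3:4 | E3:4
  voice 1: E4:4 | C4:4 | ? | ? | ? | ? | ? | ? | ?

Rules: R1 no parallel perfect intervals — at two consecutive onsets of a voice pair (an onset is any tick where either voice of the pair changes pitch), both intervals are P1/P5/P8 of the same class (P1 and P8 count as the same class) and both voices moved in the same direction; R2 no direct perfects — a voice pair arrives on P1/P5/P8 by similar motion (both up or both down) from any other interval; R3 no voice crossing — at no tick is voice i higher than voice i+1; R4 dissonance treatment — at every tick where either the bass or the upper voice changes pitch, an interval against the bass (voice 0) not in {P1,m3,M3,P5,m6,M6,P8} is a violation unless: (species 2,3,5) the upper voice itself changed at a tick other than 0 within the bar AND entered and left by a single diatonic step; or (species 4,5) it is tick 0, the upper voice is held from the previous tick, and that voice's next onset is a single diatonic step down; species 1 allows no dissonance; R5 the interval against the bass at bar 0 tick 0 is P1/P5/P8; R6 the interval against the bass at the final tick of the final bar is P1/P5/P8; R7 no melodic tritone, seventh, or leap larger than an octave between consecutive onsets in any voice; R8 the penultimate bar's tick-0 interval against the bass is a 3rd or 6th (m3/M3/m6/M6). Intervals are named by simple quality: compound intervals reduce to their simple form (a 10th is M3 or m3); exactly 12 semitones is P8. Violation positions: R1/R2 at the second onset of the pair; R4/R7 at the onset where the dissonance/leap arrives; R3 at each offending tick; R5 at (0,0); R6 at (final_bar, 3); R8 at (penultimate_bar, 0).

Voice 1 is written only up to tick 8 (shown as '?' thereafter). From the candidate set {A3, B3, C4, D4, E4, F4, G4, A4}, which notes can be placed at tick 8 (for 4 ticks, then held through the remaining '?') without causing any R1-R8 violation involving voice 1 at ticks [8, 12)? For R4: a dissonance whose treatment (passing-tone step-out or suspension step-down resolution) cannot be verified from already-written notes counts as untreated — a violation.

A3: legal
B3: violates R4
C4: legal
D4: violates R4
E4: violates R1
F4: legal
G4: violates R4
A4: violates R2

{A3, C4, F4}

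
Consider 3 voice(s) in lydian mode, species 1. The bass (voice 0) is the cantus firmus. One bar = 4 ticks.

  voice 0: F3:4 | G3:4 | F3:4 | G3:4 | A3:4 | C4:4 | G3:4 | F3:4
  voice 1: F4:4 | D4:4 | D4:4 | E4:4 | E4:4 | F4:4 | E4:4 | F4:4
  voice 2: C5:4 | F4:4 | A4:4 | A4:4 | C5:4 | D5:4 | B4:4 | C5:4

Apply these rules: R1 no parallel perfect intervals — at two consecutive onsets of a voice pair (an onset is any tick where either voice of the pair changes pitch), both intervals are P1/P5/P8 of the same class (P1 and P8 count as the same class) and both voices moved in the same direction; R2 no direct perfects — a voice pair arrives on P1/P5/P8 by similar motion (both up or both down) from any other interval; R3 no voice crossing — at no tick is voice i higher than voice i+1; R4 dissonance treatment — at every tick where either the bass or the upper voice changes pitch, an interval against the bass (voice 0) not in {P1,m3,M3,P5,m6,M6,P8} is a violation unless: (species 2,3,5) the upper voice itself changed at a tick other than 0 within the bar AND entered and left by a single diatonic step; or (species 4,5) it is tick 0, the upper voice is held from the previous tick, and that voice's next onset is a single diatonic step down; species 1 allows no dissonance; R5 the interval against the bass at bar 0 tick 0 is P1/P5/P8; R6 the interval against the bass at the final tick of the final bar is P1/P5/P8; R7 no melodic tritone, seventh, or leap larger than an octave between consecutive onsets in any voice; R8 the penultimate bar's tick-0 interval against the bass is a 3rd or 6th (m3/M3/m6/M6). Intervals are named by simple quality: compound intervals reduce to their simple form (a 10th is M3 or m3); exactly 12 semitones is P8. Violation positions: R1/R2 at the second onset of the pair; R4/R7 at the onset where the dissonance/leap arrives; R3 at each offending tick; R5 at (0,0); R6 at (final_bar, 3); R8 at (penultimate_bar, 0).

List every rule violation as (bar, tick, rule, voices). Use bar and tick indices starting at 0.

(1, 0, R4, (0, 2))
(3, 0, R4, (0, 2))
(5, 0, R4, (0, 1))
(5, 0, R4, (0, 2))
(6, 0, R2, (1, 2))
(7, 0, R1, (1, 2))

bar 0: v0=F3 v1=F4 v2=C5 downbeat P5
bar 1: v0=G3 v1=D4 v2=F4 downbeat m7
bar 2: v0=F3 v1=D4 v2=A4 downbeat M3
bar 3: v0=G3 v1=E4 v2=A4 downbeat M2
bar 4: v0=A3 v1=E4 v2=C5 downbeat m3
bar 5: v0=C4 v1=F4 v2=D5 downbeat M2
bar 6: v0=G3 v1=E4 v2=B4 downbeat M3
bar 7: v0=F3 v1=F4 v2=C5 downbeat P5
  -> R4 @ bar 1 tick 0 v(0, 2): G3/F4 m7 untreated
  -> R4 @ bar 3 tick 0 v(0, 2): G3/A4 M2 untreated
  -> R4 @ bar 5 tick 0 v(0, 1): C4/F4 P4 untreated
  -> R4 @ bar 5 tick 0 v(0, 2): C4/D5 M2 untreated
  -> R2 @ bar 6 tick 0 v(1, 2): F4/D5 M6 -> E4/B4 P5 similar
  -> R1 @ bar 7 tick 0 v(1, 2): E4/B4 P5 -> F4/C5 P5 similar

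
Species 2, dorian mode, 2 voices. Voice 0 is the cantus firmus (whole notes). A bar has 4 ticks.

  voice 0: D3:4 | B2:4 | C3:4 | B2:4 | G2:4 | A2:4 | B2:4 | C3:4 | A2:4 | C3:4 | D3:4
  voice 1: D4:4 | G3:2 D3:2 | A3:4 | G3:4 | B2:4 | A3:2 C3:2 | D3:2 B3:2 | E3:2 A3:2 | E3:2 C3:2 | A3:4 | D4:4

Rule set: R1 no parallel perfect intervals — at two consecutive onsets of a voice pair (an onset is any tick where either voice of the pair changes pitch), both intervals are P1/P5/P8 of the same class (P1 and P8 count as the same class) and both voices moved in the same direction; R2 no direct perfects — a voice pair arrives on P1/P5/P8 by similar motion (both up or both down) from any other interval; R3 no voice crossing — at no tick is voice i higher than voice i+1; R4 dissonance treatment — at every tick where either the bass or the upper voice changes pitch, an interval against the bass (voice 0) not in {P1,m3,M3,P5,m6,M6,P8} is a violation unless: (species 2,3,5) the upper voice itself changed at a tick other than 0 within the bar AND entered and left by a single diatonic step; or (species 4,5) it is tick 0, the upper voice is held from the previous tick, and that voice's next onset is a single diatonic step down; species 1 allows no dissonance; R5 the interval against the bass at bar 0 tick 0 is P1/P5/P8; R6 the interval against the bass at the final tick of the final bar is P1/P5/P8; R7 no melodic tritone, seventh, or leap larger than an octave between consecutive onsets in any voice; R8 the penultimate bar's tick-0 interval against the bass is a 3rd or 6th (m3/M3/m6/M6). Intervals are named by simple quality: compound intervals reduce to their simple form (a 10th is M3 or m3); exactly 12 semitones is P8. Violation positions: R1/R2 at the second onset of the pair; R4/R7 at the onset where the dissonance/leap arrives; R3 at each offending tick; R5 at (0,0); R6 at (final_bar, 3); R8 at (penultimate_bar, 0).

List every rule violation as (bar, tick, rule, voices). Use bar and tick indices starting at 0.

bar 0: v0=D3 v1=D4 downbeat P8
bar 1: v0=B2 v1=G3 downbeat m6
bar 2: v0=C3 v1=A3 downbeat M6
bar 3: v0=B2 v1=G3 downbeat m6
bar 4: v0=G2 v1=B2 downbeat M3
bar 5: v0=A2 v1=A3 downbeat P8
bar 6: v0=B2 v1=D3 downbeat m3
bar 7: v0=C3 v1=E3 downbeat M3
bar 8: v0=A2 v1=E3 downbeat P5
bar 9: v0=C3 v1=A3 downbeat M6
bar 10: v0=D3 v1=D4 downbeat P8
  -> R2 @ bar 5 tick 0 v(0, 1): G2/B2 M3 -> A2/A3 P8 similar
  -> R7 @ bar 5 tick 0 v(1,): B2->A3 leap 10st
  -> R2 @ bar 8 tick 0 v(0, 1): C3/A3 M6 -> A2/E3 P5 similar
  -> R2 @ bar 10 tick 0 v(0, 1): C3/A3 M6 -> D3/D4 P8 similar

(5, 0, R2, (0, 1))
(5, 0, R7, (1,))
(8, 0, R2, (0, 1))
(10, 0, R2, (0, 1))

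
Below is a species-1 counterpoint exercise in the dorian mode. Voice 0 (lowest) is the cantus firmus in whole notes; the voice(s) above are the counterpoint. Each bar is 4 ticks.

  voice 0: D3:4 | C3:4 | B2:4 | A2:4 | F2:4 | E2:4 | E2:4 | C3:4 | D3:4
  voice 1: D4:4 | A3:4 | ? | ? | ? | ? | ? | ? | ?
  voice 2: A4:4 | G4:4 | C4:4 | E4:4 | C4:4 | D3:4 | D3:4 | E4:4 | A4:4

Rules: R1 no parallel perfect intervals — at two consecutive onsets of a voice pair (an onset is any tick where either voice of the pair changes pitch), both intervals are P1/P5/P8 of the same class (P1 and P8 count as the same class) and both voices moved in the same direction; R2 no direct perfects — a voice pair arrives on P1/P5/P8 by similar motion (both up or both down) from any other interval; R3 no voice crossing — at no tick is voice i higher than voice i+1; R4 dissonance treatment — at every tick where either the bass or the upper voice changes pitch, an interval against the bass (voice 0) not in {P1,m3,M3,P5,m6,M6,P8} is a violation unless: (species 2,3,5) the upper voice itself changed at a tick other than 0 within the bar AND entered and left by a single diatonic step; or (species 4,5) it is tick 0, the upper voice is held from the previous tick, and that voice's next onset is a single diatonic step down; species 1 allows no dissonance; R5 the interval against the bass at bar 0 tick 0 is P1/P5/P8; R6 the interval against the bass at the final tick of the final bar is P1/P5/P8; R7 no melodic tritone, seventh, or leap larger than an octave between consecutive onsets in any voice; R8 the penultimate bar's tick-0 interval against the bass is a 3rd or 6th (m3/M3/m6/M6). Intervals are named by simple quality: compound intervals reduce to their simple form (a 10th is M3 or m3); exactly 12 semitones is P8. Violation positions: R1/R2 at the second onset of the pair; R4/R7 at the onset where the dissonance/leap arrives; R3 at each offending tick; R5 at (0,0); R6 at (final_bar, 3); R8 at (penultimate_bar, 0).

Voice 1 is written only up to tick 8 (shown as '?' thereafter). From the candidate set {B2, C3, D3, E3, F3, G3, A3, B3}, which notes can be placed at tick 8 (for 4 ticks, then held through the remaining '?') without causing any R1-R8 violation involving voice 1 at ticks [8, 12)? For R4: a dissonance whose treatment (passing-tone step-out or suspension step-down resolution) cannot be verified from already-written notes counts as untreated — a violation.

{B3, D3, G3}

B2: violates R2,R7
C3: violates R2,R4
D3: legal
E3: violates R4
F3: violates R2,R4
G3: legal
A3: violates R4
B3: legal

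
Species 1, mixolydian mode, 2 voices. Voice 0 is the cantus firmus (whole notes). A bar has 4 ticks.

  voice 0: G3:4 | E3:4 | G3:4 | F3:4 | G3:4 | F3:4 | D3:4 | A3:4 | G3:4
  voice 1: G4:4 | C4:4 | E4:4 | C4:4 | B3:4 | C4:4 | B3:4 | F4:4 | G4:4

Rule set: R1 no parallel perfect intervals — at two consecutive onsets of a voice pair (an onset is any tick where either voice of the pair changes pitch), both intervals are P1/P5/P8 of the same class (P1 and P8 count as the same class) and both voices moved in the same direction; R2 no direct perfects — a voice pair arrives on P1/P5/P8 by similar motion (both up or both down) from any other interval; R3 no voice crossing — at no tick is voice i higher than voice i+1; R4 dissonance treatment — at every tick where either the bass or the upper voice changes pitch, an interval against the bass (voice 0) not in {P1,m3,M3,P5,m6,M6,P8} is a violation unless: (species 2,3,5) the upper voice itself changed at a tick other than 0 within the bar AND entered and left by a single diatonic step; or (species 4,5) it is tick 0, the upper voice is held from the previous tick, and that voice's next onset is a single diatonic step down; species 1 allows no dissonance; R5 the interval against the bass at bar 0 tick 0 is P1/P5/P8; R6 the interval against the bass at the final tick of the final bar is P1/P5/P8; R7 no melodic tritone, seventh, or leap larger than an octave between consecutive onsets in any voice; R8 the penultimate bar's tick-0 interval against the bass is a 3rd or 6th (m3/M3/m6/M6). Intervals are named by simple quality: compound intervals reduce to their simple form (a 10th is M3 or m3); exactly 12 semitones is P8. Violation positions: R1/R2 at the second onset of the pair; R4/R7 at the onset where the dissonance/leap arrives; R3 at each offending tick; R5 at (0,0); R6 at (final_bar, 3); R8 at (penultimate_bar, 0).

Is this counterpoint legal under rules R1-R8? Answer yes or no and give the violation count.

No (2 violations)

bar 0: v0=G3 v1=G4 (P8)
bar 1: v0=E3 v1=C4 (m6)
bar 2: v0=G3 v1=E4 (M6)
bar 3: v0=F3 v1=C4 (P5)
bar 4: v0=G3 v1=B3 (M3)
bar 5: v0=F3 v1=C4 (P5)
bar 6: v0=D3 v1=B3 (M6)
bar 7: v0=A3 v1=F4 (m6)
bar 8: v0=G3 v1=G4 (P8)
  R2 @ bar3.0: G3/E4 M6 -> F3/C4 P5 similar
  R7 @ bar7.0: B3->F4 leap 6st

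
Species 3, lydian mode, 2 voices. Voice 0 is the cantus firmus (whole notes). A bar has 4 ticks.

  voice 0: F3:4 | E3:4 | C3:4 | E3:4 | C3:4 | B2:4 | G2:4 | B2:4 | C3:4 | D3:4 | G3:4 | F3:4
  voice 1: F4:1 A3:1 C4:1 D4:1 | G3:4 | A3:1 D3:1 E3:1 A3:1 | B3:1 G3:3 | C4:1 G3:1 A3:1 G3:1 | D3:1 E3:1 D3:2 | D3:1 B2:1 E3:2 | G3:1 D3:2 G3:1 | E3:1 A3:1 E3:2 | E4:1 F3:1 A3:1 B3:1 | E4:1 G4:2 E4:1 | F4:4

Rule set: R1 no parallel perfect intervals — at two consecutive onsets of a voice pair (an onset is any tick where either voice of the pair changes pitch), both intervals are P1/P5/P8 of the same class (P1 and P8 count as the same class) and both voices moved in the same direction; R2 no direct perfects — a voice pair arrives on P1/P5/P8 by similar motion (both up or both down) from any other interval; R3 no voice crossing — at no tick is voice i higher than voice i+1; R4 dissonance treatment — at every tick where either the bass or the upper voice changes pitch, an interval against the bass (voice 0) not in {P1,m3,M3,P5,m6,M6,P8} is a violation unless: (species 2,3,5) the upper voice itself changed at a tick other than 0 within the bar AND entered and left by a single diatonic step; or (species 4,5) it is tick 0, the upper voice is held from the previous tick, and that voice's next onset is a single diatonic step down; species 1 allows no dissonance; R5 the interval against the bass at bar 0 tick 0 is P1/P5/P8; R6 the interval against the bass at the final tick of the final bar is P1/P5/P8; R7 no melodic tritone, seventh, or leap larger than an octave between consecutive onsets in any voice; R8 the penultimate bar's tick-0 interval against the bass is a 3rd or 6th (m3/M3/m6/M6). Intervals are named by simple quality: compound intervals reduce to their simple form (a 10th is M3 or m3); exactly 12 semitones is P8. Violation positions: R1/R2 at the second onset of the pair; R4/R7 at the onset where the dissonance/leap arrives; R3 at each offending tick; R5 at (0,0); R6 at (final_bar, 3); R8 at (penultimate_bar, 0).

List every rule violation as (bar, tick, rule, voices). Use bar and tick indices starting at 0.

bar 0: v0=F3 v1=F4 downbeat P8
bar 1: v0=E3 v1=G3 downbeat m3
bar 2: v0=C3 v1=A3 downbeat M6
bar 3: v0=E3 v1=B3 downbeat P5
bar 4: v0=C3 v1=C4 downbeat P8
bar 5: v0=B2 v1=D3 downbeat m3
bar 6: v0=G2 v1=D3 downbeat P5
bar 7: v0=B2 v1=G3 downbeat m6
bar 8: v0=C3 v1=E3 downbeat M3
bar 9: v0=D3 v1=E4 downbeat M2
bar 10: v0=G3 v1=E4 downbeat M6
bar 11: v0=F3 v1=F4 downbeat P8
  -> R4 @ bar 2 tick 1 v(0, 1): C3/D3 M2 untreated
  -> R2 @ bar 3 tick 0 v(0, 1): C3/A3 M6 -> E3/B3 P5 similar
  -> R4 @ bar 9 tick 0 v(0, 1): D3/E4 M2 untreated
  -> R7 @ bar 9 tick 1 v(1,): E4->F3 leap 11st

(2, 1, R4, (0, 1))
(3, 0, R2, (0, 1))
(9, 0, R4, (0, 1))
(9, 1, R7, (1,))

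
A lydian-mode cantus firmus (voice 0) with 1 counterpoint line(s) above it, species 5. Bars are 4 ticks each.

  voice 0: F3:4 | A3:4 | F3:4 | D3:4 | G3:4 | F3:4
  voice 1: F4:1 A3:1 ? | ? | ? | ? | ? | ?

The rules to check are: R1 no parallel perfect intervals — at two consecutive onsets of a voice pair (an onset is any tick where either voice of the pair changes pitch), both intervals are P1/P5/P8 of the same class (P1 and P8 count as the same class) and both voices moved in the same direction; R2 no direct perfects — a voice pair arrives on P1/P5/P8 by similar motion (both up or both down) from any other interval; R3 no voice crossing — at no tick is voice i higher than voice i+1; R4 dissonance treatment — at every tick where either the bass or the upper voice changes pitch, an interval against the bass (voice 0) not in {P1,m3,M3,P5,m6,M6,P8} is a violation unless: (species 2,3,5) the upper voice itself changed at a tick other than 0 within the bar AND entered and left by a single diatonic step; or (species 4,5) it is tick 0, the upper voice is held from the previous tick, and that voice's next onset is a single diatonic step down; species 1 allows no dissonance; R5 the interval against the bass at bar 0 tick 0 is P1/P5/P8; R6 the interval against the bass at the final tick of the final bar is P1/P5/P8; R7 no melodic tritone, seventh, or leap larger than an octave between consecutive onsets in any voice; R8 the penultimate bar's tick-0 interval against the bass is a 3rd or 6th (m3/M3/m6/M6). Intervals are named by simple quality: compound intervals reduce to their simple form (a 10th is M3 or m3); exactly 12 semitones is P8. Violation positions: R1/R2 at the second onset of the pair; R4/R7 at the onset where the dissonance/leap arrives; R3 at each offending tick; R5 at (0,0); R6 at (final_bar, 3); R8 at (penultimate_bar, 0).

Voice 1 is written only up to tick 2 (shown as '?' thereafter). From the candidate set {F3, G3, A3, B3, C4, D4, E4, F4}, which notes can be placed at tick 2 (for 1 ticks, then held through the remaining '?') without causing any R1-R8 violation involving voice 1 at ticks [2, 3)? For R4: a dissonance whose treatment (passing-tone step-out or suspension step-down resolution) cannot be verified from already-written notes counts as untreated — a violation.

{A3, C4, D4, F3, F4}

F3: legal
G3: violates R4
A3: legal
B3: violates R4
C4: legal
D4: legal
E4: violates R4
F4: legal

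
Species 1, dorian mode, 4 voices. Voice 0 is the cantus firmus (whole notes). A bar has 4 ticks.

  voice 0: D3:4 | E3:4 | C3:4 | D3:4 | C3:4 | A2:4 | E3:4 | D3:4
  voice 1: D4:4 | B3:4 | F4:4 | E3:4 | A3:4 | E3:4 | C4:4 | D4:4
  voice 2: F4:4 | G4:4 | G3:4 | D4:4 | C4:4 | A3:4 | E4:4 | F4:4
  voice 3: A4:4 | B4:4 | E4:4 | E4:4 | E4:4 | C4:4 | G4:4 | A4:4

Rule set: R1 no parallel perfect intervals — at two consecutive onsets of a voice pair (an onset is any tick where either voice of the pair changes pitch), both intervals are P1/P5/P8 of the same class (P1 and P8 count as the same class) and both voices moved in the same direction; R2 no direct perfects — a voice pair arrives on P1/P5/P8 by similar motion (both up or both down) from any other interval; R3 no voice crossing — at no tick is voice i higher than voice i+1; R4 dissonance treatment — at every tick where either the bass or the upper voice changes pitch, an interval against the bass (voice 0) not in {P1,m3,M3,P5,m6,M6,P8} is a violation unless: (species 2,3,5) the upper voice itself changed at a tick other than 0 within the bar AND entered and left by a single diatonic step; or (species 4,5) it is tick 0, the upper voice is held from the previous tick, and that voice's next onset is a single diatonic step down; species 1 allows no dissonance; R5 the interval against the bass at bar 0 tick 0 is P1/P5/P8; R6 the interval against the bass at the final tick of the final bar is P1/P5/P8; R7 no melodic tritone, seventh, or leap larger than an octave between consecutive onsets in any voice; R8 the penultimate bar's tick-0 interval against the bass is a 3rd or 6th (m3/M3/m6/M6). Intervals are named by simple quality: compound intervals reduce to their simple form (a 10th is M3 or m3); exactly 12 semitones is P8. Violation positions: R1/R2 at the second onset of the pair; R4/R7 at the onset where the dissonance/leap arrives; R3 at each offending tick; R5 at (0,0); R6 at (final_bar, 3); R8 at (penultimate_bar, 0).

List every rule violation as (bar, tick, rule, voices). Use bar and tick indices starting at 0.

bar 0: v0=D3 v1=D4 v2=F4 v3=A4 downbeat P5
bar 1: v0=E3 v1=B3 v2=G4 v3=B4 downbeat P5
bar 2: v0=C3 v1=F4 v2=G3 v3=E4 downbeat M3
bar 3: v0=D3 v1=E3 v2=D4 v3=E4 downbeat M2
bar 4: v0=C3 v1=A3 v2=C4 v3=E4 downbeat M3
bar 5: v0=A2 v1=E3 v2=A3 v3=C4 downbeat m3
bar 6: v0=E3 v1=C4 v2=E4 v3=G4 downbeat m3
bar 7: v0=D3 v1=D4 v2=F4 v3=A4 downbeat P5
  -> R5 @ bar 0 tick 0 v(0, 2): opens on m3
  -> R1 @ bar 1 tick 0 v(0, 3): D3/A4 P5 -> E3/B4 P5 similar
  -> R2 @ bar 2 tick 0 v(0, 2): E3/G4 m3 -> C3/G3 P5 similar
  -> R3 @ bar 2 tick 0 v(1, 2): F4 above G3
  -> R4 @ bar 2 tick 0 v(0, 1): C3/F4 P4 untreated
  -> R7 @ bar 2 tick 0 v(1,): B3->F4 leap 6st
  -> R3 @ bar 2 tick 1 v(1, 2): F4 above G3
  -> R3 @ bar 2 tick 2 v(1, 2): F4 above G3
  -> R3 @ bar 2 tick 3 v(1, 2): F4 above G3
  -> R2 @ bar 3 tick 0 v(0, 2): C3/G3 P5 -> D3/D4 P8 similar
  -> R4 @ bar 3 tick 0 v(0, 1): D3/E3 M2 untreated
  -> R4 @ bar 3 tick 0 v(0, 3): D3/E4 M2 untreated
  -> R7 @ bar 3 tick 0 v(1,): F4->E3 leap 13st
  -> R1 @ bar 4 tick 0 v(0, 2): D3/D4 P8 -> C3/C4 P8 similar
  -> R1 @ bar 5 tick 0 v(0, 2): C3/C4 P8 -> A2/A3 P8 similar
  -> R2 @ bar 5 tick 0 v(0, 1): C3/A3 M6 -> A2/E3 P5 similar
  -> R1 @ bar 6 tick 0 v(0, 2): A2/A3 P8 -> E3/E4 P8 similar
  -> R2 @ bar 6 tick 0 v(1, 3): E3/C4 m6 -> C4/G4 P5 similar
  -> R8 @ bar 6 tick 0 v(0, 2): penult P8 not 3rd/6th
  -> R1 @ bar 7 tick 0 v(1, 3): C4/G4 P5 -> D4/A4 P5 similar
  -> R6 @ bar 7 tick 3 v(0, 2): closes on m3

(0, 0, R5, (0, 2))
(1, 0, R1, (0, 3))
(2, 0, R2, (0, 2))
(2, 0, R3, (1, 2))
(2, 0, R4, (0, 1))
(2, 0, R7, (1,))
(2, 1, R3, (1, 2))
(2, 2, R3, (1, 2))
(2, 3, R3, (1, 2))
(3, 0, R2, (0, 2))
(3, 0, R4, (0, 1))
(3, 0, R4, (0, 3))
(3, 0, R7, (1,))
(4, 0, R1, (0, 2))
(5, 0, R1, (0, 2))
(5, 0, R2, (0, 1))
(6, 0, R1, (0, 2))
(6, 0, R2, (1, 3))
(6, 0, R8, (0, 2))
(7, 0, R1, (1, 3))
(7, 3, R6, (0, 2))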